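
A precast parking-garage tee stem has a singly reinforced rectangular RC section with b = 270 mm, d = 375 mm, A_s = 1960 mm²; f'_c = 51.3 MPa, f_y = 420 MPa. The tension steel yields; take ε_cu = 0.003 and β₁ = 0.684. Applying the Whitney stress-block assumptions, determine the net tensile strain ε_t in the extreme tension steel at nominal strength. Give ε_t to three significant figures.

a = A_s f_y/(0.85 f'_c b) = 69.92 mm.
β₁ = 0.684, so c = a/β₁ = 69.92/0.684 = 102.22 mm.
From the linear strain diagram with ε_cu = 0.003: ε_t = 0.003 (d − c)/c = 0.003 × (375 − 102.22)/102.22 = 0.00801.
Since ε_t ≥ 0.005, the section is tension-controlled.

ε_t ≈ 0.00801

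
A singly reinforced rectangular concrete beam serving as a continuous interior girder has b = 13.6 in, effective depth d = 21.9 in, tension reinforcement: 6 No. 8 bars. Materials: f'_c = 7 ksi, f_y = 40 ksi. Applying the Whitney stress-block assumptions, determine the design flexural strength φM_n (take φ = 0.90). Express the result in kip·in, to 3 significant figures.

A_s = 6 × 0.79 = 4.74 in².
T = A_s f_y = 4.74 × 40 = 189.6 kips.
a = T/(0.85 f'_c b) = 189.6/(0.85 × 7 × 13.6) = 2.343 in.
M_n = T(d − a/2) = 189.6 × (21.9 − 1.1715) = 3930.1 kip·in.
φM_n = 0.90 × 3930.1 = 3537.1 kip·in.

φM_n ≈ 3540 kip·in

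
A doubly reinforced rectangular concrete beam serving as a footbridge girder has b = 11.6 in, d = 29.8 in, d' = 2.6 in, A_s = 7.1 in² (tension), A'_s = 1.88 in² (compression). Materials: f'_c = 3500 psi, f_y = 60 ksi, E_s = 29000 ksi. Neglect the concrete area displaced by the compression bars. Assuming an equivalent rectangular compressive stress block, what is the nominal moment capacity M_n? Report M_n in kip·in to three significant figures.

Assume both steels yield.
a = (A_s − A'_s) f_y/(0.85 f'_c b) = (7.1 − 1.88) × 60/(0.85 × 3.5 × 11.6) = 9.076 in.
c = a/β₁ = 9.076/0.85 = 10.678 in; ε'_s = 0.003(c − d')/c = 0.0023 ≥ ε_y = 0.0021, so the compression steel yields.
M_n = (A_s − A'_s) f_y (d − a/2) + A'_s f_y (d − d') = 313.2 × (29.8 − 4.538) + 112.8 × (29.8 − 2.6) = 7912.1 + 3068.2 = 10980.3 kip·in.

M_n ≈ 11000 kip·in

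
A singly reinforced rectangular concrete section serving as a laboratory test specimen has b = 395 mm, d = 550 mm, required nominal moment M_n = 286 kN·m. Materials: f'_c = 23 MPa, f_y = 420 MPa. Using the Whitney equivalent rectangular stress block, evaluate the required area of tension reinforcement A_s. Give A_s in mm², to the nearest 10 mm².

A_s ≈ 1320 mm²

With M_n = 0.85 f'_c a b (d − a/2), solve the quadratic for a:
a = d − √(d² − 2M_n/(0.85 f'_c b)) = 550 − √(550² − 2 × 286×10⁶/(0.85 × 23 × 395)) = 72.06 mm.
A_s = 0.85 f'_c a b / f_y = 0.85 × 23 × 72.06 × 395 / 420 = 1324.9 mm².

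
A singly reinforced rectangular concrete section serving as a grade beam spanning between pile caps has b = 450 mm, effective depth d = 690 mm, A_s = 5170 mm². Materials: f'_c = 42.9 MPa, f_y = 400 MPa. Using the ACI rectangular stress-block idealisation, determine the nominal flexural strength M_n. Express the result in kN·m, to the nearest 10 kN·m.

T = A_s f_y = 5170 × 400 = 2068000 N = 2068 kN.
From C = T: a = T/(0.85 f'_c b) = 2068000/(0.85 × 42.9 × 450) = 126.03 mm.
M_n = T(d − a/2) = 2068 kN × (690 − 63.015) mm = 1296.60 kN·m.

M_n ≈ 1300 kN·m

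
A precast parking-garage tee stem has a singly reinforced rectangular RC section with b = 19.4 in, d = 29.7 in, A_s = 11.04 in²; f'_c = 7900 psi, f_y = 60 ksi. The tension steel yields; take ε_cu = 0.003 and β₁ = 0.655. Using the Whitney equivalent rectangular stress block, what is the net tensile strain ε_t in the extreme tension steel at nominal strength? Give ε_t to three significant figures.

a = A_s f_y/(0.85 f'_c b) = 5.085 in.
β₁ = 0.655, so c = a/β₁ = 5.085/0.655 = 7.763 in.
From the linear strain diagram with ε_cu = 0.003: ε_t = 0.003 (d − c)/c = 0.003 × (29.7 − 7.763)/7.763 = 0.00848.
Since ε_t ≥ 0.005, the section is tension-controlled.

ε_t ≈ 0.00848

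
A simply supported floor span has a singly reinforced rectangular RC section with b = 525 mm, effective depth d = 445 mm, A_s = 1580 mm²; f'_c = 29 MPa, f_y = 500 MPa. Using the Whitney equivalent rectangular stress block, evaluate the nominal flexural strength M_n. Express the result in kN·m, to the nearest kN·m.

T = A_s f_y = 1580 × 500 = 790000 N = 790 kN.
From C = T: a = T/(0.85 f'_c b) = 790000/(0.85 × 29 × 525) = 61.05 mm.
M_n = T(d − a/2) = 790 kN × (445 − 30.525) mm = 327.44 kN·m.

M_n ≈ 327 kN·m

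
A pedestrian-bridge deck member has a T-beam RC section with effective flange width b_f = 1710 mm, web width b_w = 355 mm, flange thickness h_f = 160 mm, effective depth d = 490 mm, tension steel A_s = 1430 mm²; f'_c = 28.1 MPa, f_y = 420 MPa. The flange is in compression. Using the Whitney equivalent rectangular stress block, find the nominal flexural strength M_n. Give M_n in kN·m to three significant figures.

Tension: T = A_s f_y = 1430 × 420 = 600600 N.
Try a within the flange: a = T/(0.85 f'_c b_f) = 600600/(0.85 × 28.1 × 1710) = 14.70 mm.
Since a = 14.70 ≤ h_f = 160 mm, the stress block lies entirely in the flange; analyse as a rectangular beam of width b_f.
M_n = T(d − a/2) = 600600 × (490 − 7.35) = 289.88 × 10⁶ N·mm.
M_n = 289.88 kN·m.

M_n ≈ 290 kN·m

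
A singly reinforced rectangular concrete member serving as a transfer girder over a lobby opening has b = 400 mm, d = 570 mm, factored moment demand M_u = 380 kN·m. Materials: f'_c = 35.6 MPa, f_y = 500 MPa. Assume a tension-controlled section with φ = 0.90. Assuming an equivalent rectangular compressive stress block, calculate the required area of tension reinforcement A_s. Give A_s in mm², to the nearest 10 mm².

M_n = M_u/φ = 380/0.90 = 422.222 kN·m.
With M_n = 0.85 f'_c a b (d − a/2), solve the quadratic for a:
a = d − √(d² − 2M_n/(0.85 f'_c b)) = 570 − √(570² − 2 × 422.222×10⁶/(0.85 × 35.6 × 400)) = 64.89 mm.
A_s = 0.85 f'_c a b / f_y = 0.85 × 35.6 × 64.89 × 400 / 500 = 1570.9 mm².

A_s ≈ 1570 mm²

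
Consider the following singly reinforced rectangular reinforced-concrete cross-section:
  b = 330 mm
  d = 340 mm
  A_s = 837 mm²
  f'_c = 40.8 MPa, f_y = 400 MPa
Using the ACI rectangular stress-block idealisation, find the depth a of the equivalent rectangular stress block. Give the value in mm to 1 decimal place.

a ≈ 29.3 mm

T = A_s f_y = 837 × 400 = 334800 N = 334.8 kN.
Setting C = 0.85 f'_c a b equal to T: a = 334800/(0.85 × 40.8 × 330) = 29.3 mm.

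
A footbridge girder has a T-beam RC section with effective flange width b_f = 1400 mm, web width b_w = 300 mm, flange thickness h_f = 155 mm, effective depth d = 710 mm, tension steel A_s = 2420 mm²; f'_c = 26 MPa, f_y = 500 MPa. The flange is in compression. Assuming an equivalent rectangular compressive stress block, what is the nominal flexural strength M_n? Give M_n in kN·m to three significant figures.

Tension: T = A_s f_y = 2420 × 500 = 1210000 N.
Try a within the flange: a = T/(0.85 f'_c b_f) = 1210000/(0.85 × 26 × 1400) = 39.11 mm.
Since a = 39.11 ≤ h_f = 155 mm, the stress block lies entirely in the flange; analyse as a rectangular beam of width b_f.
M_n = T(d − a/2) = 1210000 × (710 − 19.555) = 835.44 × 10⁶ N·mm.
M_n = 835.44 kN·m.

M_n ≈ 835 kN·m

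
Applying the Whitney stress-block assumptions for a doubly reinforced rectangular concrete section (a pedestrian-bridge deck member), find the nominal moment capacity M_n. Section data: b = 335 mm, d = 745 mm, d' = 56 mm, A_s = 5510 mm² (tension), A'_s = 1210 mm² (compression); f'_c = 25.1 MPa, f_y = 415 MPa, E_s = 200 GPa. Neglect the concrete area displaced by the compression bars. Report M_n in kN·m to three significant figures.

Assume both tension and compression steel yield.
Net tension couple steel: A_s − A'_s = 4300 mm².
a = (A_s − A'_s) f_y / (0.85 f'_c b) = 1784500/(0.85 × 25.1 × 335) = 249.68 mm.
c = a/β₁ = 249.68/0.85 = 293.74 mm; ε'_s = 0.003(c − d')/c = 0.0024 ≥ f_y/E_s = 0.0021, so compression steel does yield.
M_n = (A_s − A'_s) f_y (d − a/2) + A'_s f_y (d − d') = [1784500 × (745 − 124.84) + 502150 × (745 − 56)] × 10⁻⁶ = 1106.68 + 345.98 = 1452.66 kN·m.

M_n ≈ 1450 kN·m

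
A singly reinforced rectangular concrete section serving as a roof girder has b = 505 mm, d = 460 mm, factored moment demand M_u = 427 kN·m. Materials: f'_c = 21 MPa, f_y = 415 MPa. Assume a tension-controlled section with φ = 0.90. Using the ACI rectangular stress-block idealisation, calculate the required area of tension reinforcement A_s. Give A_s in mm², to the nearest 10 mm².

A_s ≈ 2910 mm²

M_n = M_u/φ = 427/0.90 = 474.444 kN·m.
With M_n = 0.85 f'_c a b (d − a/2), solve the quadratic for a:
a = d − √(d² − 2M_n/(0.85 f'_c b)) = 460 − √(460² − 2 × 474.444×10⁶/(0.85 × 21 × 505)) = 133.91 mm.
A_s = 0.85 f'_c a b / f_y = 0.85 × 21 × 133.91 × 505 / 415 = 2908.7 mm².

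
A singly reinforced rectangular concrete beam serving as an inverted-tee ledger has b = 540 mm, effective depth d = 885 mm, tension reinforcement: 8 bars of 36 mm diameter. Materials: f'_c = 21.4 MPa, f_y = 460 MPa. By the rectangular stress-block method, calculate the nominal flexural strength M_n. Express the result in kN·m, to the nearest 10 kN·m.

M_n ≈ 2600 kN·m

A_s = 8 × 1018 = 8144 mm².
T = A_s f_y = 8144 × 460 = 3746240 N = 3746.24 kN.
From C = T: a = T/(0.85 f'_c b) = 3746240/(0.85 × 21.4 × 540) = 381.39 mm.
M_n = T(d − a/2) = 3746.24 kN × (885 − 190.695) mm = 2601.03 kN·m.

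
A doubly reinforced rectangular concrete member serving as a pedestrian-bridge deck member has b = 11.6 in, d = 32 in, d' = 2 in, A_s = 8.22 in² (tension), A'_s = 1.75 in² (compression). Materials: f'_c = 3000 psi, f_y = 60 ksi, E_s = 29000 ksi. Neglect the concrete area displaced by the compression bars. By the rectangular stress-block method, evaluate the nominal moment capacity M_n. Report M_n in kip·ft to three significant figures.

M_n ≈ 1090 kip·ft

Assume both steels yield.
a = (A_s − A'_s) f_y/(0.85 f'_c b) = (8.22 − 1.75) × 60/(0.85 × 3 × 11.6) = 13.124 in.
c = a/β₁ = 13.124/0.85 = 15.440 in; ε'_s = 0.003(c − d')/c = 0.0026 ≥ ε_y = 0.0021, so the compression steel yields.
M_n = (A_s − A'_s) f_y (d − a/2) + A'_s f_y (d − d') = 388.2 × (32 − 6.562) + 105 × (32 − 2) = 9875.0 + 3150.0 = 13025.0 kip·in = 13025.0/12 = 1085.42 kip·ft.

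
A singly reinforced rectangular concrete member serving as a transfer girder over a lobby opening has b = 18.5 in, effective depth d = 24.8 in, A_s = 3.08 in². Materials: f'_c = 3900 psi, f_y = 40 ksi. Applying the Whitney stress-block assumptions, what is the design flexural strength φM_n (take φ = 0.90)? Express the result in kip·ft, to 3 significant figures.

φM_n ≈ 220 kip·ft

T = A_s f_y = 3.08 × 40 = 123.2 kips.
a = T/(0.85 f'_c b) = 123.2/(0.85 × 3.9 × 18.5) = 2.009 in.
M_n = T(d − a/2) = 123.2 × (24.8 − 1.0045) = 2931.6 kip·in = 2931.6/12 = 244.30 kip·ft.
φM_n = 0.90 × 244.30 = 219.87 kip·ft.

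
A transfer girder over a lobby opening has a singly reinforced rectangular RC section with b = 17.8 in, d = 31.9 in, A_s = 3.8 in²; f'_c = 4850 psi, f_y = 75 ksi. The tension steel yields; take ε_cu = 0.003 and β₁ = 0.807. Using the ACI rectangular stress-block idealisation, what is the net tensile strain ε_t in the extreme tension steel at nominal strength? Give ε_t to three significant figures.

a = A_s f_y/(0.85 f'_c b) = 3.884 in.
β₁ = 0.807, so c = a/β₁ = 3.884/0.807 = 4.813 in.
From the linear strain diagram with ε_cu = 0.003: ε_t = 0.003 (d − c)/c = 0.003 × (31.9 − 4.813)/4.813 = 0.0169.
Since ε_t ≥ 0.005, the section is tension-controlled.

ε_t ≈ 0.0169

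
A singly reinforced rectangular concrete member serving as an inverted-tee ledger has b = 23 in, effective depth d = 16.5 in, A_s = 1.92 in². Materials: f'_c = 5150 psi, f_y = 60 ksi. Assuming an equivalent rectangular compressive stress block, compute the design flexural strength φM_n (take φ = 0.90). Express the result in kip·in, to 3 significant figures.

T = A_s f_y = 1.92 × 60 = 115.2 kips.
a = T/(0.85 f'_c b) = 115.2/(0.85 × 5.15 × 23) = 1.144 in.
M_n = T(d − a/2) = 115.2 × (16.5 − 0.572) = 1834.9 kip·in.
φM_n = 0.90 × 1834.9 = 1651.4 kip·in.

φM_n ≈ 1650 kip·in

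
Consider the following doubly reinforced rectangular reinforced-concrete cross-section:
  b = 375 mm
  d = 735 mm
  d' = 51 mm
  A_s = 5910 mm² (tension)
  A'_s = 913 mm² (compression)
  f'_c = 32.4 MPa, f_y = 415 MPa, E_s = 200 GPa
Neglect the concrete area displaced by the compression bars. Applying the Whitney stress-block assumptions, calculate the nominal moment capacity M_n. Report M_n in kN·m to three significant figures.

Assume both tension and compression steel yield.
Net tension couple steel: A_s − A'_s = 4997 mm².
a = (A_s − A'_s) f_y / (0.85 f'_c b) = 2073755/(0.85 × 32.4 × 375) = 200.80 mm.
c = a/β₁ = 200.80/0.819 = 245.18 mm; ε'_s = 0.003(c − d')/c = 0.0024 ≥ f_y/E_s = 0.0021, so compression steel does yield.
M_n = (A_s − A'_s) f_y (d − a/2) + A'_s f_y (d − d') = [2073755 × (735 − 100.4) + 378895 × (735 − 51)] × 10⁻⁶ = 1316.00 + 259.16 = 1575.16 kN·m.

M_n ≈ 1580 kN·m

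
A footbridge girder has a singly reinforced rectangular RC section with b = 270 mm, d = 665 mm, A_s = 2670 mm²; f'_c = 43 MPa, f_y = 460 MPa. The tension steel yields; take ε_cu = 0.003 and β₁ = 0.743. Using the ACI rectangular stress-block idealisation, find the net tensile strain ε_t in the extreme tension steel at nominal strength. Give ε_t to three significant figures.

ε_t ≈ 0.00891

a = A_s f_y/(0.85 f'_c b) = 124.46 mm.
β₁ = 0.743, so c = a/β₁ = 124.46/0.743 = 167.51 mm.
From the linear strain diagram with ε_cu = 0.003: ε_t = 0.003 (d − c)/c = 0.003 × (665 − 167.51)/167.51 = 0.00891.
Since ε_t ≥ 0.005, the section is tension-controlled.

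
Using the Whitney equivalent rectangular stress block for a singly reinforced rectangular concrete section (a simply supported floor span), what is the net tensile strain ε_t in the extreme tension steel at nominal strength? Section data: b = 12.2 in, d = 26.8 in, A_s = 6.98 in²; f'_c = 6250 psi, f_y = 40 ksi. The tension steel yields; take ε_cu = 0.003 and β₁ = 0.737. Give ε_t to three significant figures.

a = A_s f_y/(0.85 f'_c b) = 4.308 in.
β₁ = 0.737, so c = a/β₁ = 4.308/0.737 = 5.845 in.
From the linear strain diagram with ε_cu = 0.003: ε_t = 0.003 (d − c)/c = 0.003 × (26.8 − 5.845)/5.845 = 0.0108.
Since ε_t ≥ 0.005, the section is tension-controlled.

ε_t ≈ 0.0108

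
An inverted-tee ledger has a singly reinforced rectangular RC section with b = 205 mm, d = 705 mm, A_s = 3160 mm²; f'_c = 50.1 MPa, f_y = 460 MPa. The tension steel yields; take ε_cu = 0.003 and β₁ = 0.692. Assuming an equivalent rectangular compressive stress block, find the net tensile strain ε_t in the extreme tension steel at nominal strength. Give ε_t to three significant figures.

a = A_s f_y/(0.85 f'_c b) = 166.51 mm.
β₁ = 0.692, so c = a/β₁ = 166.51/0.692 = 240.62 mm.
From the linear strain diagram with ε_cu = 0.003: ε_t = 0.003 (d − c)/c = 0.003 × (705 − 240.62)/240.62 = 0.00579.
Since ε_t ≥ 0.005, the section is tension-controlled.

ε_t ≈ 0.00579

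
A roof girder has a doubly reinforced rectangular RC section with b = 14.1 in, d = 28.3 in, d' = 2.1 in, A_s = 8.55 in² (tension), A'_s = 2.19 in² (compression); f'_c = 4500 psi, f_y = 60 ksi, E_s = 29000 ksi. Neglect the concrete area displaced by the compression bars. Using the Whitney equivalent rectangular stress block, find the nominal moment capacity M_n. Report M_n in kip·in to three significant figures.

Assume both steels yield.
a = (A_s − A'_s) f_y/(0.85 f'_c b) = (8.55 − 2.19) × 60/(0.85 × 4.5 × 14.1) = 7.076 in.
c = a/β₁ = 7.076/0.825 = 8.577 in; ε'_s = 0.003(c − d')/c = 0.0023 ≥ ε_y = 0.0021, so the compression steel yields.
M_n = (A_s − A'_s) f_y (d − a/2) + A'_s f_y (d − d') = 381.6 × (28.3 − 3.538) + 131.4 × (28.3 − 2.1) = 9449.2 + 3442.7 = 12891.9 kip·in.

M_n ≈ 12900 kip·in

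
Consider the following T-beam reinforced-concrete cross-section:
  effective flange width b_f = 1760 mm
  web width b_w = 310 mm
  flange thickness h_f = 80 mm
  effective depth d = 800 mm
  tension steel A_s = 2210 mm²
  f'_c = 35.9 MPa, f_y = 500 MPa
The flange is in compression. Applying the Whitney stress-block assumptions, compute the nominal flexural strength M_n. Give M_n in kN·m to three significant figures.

Tension: T = A_s f_y = 2210 × 500 = 1105000 N.
Try a within the flange: a = T/(0.85 f'_c b_f) = 1105000/(0.85 × 35.9 × 1760) = 20.57 mm.
Since a = 20.57 ≤ h_f = 80 mm, the stress block lies entirely in the flange; analyse as a rectangular beam of width b_f.
M_n = T(d − a/2) = 1105000 × (800 − 10.285) = 872.64 × 10⁶ N·mm.
M_n = 872.64 kN·m.

M_n ≈ 873 kN·m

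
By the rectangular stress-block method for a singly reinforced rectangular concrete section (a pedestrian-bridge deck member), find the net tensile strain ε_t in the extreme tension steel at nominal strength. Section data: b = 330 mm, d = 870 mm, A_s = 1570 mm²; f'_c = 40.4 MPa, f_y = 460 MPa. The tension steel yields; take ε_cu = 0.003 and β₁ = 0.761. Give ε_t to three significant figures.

ε_t ≈ 0.0282

a = A_s f_y/(0.85 f'_c b) = 63.73 mm.
β₁ = 0.761, so c = a/β₁ = 63.73/0.761 = 83.75 mm.
From the linear strain diagram with ε_cu = 0.003: ε_t = 0.003 (d − c)/c = 0.003 × (870 − 83.75)/83.75 = 0.0282.
Since ε_t ≥ 0.005, the section is tension-controlled.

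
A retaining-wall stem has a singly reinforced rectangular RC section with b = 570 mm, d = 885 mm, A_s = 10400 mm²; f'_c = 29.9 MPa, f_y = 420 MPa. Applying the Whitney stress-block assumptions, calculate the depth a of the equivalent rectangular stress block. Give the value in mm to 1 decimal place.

a ≈ 301.5 mm

T = A_s f_y = 10400 × 420 = 4368000 N = 4368 kN.
Setting C = 0.85 f'_c a b equal to T: a = 4368000/(0.85 × 29.9 × 570) = 301.5 mm.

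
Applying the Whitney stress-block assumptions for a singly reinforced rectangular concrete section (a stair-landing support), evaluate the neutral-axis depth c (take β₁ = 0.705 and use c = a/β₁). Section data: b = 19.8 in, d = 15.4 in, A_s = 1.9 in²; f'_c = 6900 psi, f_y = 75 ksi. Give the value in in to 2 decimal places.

T = A_s f_y = 1.9 × 75 = 142.5 kips.
a = T/(0.85 f'_c b) = 142.5/(0.85 × 6.9 × 19.8) = 1.2271 in.
With β₁ = 0.705, c = a/β₁ = 1.2271/0.705 = 1.74 in.

c ≈ 1.74 in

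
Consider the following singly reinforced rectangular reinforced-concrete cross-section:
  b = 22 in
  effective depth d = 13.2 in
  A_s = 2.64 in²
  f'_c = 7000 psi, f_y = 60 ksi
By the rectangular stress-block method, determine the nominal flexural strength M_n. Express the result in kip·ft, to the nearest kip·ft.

M_n ≈ 166 kip·ft

T = A_s f_y = 2.64 × 60 = 158.4 kips.
a = T/(0.85 f'_c b) = 158.4/(0.85 × 7 × 22) = 1.210 in.
M_n = T(d − a/2) = 158.4 × (13.2 − 0.605) = 1995.0 kip·in = 1995.0/12 = 166.25 kip·ft.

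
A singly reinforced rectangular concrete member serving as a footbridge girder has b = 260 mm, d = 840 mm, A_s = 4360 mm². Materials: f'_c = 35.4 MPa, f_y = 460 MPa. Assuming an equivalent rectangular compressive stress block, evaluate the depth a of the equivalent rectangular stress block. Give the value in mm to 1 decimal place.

a ≈ 256.4 mm

T = A_s f_y = 4360 × 460 = 2005600 N = 2005.6 kN.
Setting C = 0.85 f'_c a b equal to T: a = 2005600/(0.85 × 35.4 × 260) = 256.4 mm.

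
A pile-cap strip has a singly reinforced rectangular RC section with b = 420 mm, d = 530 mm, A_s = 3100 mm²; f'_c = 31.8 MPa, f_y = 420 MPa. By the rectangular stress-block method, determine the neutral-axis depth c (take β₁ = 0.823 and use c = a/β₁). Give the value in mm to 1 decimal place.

T = A_s f_y = 3100 × 420 = 1302000 N = 1302 kN.
Setting C = 0.85 f'_c a b equal to T: a = 1302000/(0.85 × 31.8 × 420) = 114.687 mm.
With β₁ = 0.823, c = a/β₁ = 114.687/0.823 = 139.4 mm.

c ≈ 139.4 mm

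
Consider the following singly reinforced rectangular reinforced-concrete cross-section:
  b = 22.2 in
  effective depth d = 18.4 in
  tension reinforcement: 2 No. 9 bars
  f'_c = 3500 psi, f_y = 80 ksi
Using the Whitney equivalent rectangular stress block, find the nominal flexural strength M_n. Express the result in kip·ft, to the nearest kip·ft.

A_s = 2 × 1 = 2 in².
T = A_s f_y = 2 × 80 = 160 kips.
a = T/(0.85 f'_c b) = 160/(0.85 × 3.5 × 22.2) = 2.423 in.
M_n = T(d − a/2) = 160 × (18.4 − 1.2115) = 2750.2 kip·in = 2750.2/12 = 229.18 kip·ft.

M_n ≈ 229 kip·ft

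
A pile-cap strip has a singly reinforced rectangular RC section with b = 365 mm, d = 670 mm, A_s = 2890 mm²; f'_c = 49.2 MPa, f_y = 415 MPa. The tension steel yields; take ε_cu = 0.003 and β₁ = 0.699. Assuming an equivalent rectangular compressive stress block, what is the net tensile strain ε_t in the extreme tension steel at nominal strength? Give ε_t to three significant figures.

a = A_s f_y/(0.85 f'_c b) = 78.57 mm.
β₁ = 0.699, so c = a/β₁ = 78.57/0.699 = 112.40 mm.
From the linear strain diagram with ε_cu = 0.003: ε_t = 0.003 (d − c)/c = 0.003 × (670 − 112.40)/112.40 = 0.0149.
Since ε_t ≥ 0.005, the section is tension-controlled.

ε_t ≈ 0.0149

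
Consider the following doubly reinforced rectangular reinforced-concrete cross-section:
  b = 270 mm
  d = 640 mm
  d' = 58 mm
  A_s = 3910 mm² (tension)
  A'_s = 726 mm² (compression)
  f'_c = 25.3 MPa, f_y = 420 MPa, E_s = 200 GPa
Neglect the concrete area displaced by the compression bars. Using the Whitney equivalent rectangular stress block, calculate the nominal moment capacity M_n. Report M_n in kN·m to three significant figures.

Assume both tension and compression steel yield.
Net tension couple steel: A_s − A'_s = 3184 mm².
a = (A_s − A'_s) f_y / (0.85 f'_c b) = 1337280/(0.85 × 25.3 × 270) = 230.31 mm.
c = a/β₁ = 230.31/0.85 = 270.95 mm; ε'_s = 0.003(c − d')/c = 0.0024 ≥ f_y/E_s = 0.0021, so compression steel does yield.
M_n = (A_s − A'_s) f_y (d − a/2) + A'_s f_y (d − d') = [1337280 × (640 − 115.155) + 304920 × (640 − 58)] × 10⁻⁶ = 701.86 + 177.46 = 879.32 kN·m.

M_n ≈ 879 kN·m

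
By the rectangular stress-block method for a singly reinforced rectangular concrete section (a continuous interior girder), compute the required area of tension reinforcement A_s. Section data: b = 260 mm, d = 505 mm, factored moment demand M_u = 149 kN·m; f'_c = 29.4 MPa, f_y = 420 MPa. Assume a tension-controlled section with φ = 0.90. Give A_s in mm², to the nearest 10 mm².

A_s ≈ 820 mm²

M_n = M_u/φ = 149/0.90 = 165.556 kN·m.
With M_n = 0.85 f'_c a b (d − a/2), solve the quadratic for a:
a = d − √(d² − 2M_n/(0.85 f'_c b)) = 505 − √(505² − 2 × 165.556×10⁶/(0.85 × 29.4 × 260)) = 53.27 mm.
A_s = 0.85 f'_c a b / f_y = 0.85 × 29.4 × 53.27 × 260 / 420 = 824.1 mm².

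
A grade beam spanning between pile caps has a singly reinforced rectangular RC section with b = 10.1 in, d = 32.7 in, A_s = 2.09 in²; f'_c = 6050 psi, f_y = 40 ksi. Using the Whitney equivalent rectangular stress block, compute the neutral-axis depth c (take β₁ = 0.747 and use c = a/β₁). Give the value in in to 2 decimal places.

c ≈ 2.15 in

T = A_s f_y = 2.09 × 40 = 83.6 kips.
a = T/(0.85 f'_c b) = 83.6/(0.85 × 6.05 × 10.1) = 1.6096 in.
With β₁ = 0.747, c = a/β₁ = 1.6096/0.747 = 2.15 in.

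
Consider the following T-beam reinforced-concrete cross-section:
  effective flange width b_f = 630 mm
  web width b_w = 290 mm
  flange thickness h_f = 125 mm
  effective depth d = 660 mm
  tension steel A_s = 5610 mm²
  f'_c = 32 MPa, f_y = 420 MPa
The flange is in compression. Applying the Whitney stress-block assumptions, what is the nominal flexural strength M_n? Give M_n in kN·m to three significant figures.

Tension: T = A_s f_y = 5610 × 420 = 2356200 N.
Try a within the flange: a = T/(0.85 f'_c b_f) = 2356200/(0.85 × 32 × 630) = 137.50 mm.
a = 137.50 > h_f = 125 mm: the block extends into the web. Split into flange-overhang and web parts.
C_f = 0.85 f'_c (b_f − b_w) h_f = 0.85 × 32 × (630 − 290) × 125 = 1156000 N.
Remaining web compression depth: a_w = (T − C_f)/(0.85 f'_c b_w) = (2356200 − 1156000)/(0.85 × 32 × 290) = 152.16 mm.
M_n = C_f(d − h_f/2) + (T − C_f)(d − a_w/2) = 1156000 × (660 − 62.5) + 1200200 × (660 − 76.08) = 690.71 + 700.82 = 1391.53 × 10⁶ N·mm.
M_n = 1391.53 kN·m.

M_n ≈ 1390 kN·m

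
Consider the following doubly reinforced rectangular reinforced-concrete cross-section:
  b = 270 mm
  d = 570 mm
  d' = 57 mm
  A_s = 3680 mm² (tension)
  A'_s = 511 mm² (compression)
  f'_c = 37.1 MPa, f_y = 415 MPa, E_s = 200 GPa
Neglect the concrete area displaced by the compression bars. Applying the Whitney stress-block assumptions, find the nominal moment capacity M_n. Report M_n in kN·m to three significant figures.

Assume both tension and compression steel yield.
Net tension couple steel: A_s − A'_s = 3169 mm².
a = (A_s − A'_s) f_y / (0.85 f'_c b) = 1315135/(0.85 × 37.1 × 270) = 154.46 mm.
c = a/β₁ = 154.46/0.785 = 196.76 mm; ε'_s = 0.003(c − d')/c = 0.0021 ≥ f_y/E_s = 0.0021, so compression steel does yield.
M_n = (A_s − A'_s) f_y (d − a/2) + A'_s f_y (d − d') = [1315135 × (570 − 77.23) + 212065 × (570 − 57)] × 10⁻⁶ = 648.06 + 108.79 = 756.85 kN·m.

M_n ≈ 757 kN·m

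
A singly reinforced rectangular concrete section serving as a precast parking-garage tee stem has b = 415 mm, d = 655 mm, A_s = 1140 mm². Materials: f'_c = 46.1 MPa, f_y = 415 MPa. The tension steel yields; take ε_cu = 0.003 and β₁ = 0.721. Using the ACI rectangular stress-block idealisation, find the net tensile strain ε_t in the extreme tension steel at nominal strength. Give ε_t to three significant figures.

a = A_s f_y/(0.85 f'_c b) = 29.09 mm.
β₁ = 0.721, so c = a/β₁ = 29.09/0.721 = 40.35 mm.
From the linear strain diagram with ε_cu = 0.003: ε_t = 0.003 (d − c)/c = 0.003 × (655 − 40.35)/40.35 = 0.0457.
Since ε_t ≥ 0.005, the section is tension-controlled.

ε_t ≈ 0.0457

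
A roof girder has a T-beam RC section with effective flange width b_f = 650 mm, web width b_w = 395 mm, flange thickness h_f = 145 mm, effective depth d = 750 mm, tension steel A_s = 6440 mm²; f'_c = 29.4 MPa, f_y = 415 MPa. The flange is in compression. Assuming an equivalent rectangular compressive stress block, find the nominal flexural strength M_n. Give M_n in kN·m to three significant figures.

M_n ≈ 1780 kN·m

Tension: T = A_s f_y = 6440 × 415 = 2672600 N.
Try a within the flange: a = T/(0.85 f'_c b_f) = 2672600/(0.85 × 29.4 × 650) = 164.53 mm.
a = 164.53 > h_f = 145 mm: the block extends into the web. Split into flange-overhang and web parts.
C_f = 0.85 f'_c (b_f − b_w) h_f = 0.85 × 29.4 × (650 − 395) × 145 = 924005 N.
Remaining web compression depth: a_w = (T − C_f)/(0.85 f'_c b_w) = (2672600 − 924005)/(0.85 × 29.4 × 395) = 177.14 mm.
M_n = C_f(d − h_f/2) + (T − C_f)(d − a_w/2) = 924005 × (750 − 72.5) + 1748595 × (750 − 88.57) = 626.01 + 1156.57 = 1782.58 × 10⁶ N·mm.
M_n = 1782.58 kN·m.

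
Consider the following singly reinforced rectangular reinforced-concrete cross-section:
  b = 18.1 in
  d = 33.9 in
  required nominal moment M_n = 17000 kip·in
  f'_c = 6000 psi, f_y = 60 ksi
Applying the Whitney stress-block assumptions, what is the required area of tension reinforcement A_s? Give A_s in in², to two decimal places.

A_s ≈ 9.16 in²

From M_n = 0.85 f'_c a b (d − a/2):
a = d − √(d² − 2M_n/(0.85 f'_c b)) = 33.9 − √(33.9² − 2 × 17000/(0.85 × 6 × 18.1)) = 5.956 in.
A_s = 0.85 f'_c a b / f_y = 0.85 × 6 × 5.956 × 18.1 / 60 = 9.163 in².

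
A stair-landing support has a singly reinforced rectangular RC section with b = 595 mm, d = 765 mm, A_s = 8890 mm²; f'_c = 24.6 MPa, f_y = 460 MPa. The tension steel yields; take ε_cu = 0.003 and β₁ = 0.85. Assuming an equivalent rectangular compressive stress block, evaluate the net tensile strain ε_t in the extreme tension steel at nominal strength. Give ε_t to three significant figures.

a = A_s f_y/(0.85 f'_c b) = 328.69 mm.
β₁ = 0.85, so c = a/β₁ = 328.69/0.85 = 386.69 mm.
From the linear strain diagram with ε_cu = 0.003: ε_t = 0.003 (d − c)/c = 0.003 × (765 − 386.69)/386.69 = 0.00293.
ε_t < 0.004 — the section is over-reinforced for flexure under ACI limits.

ε_t ≈ 0.00293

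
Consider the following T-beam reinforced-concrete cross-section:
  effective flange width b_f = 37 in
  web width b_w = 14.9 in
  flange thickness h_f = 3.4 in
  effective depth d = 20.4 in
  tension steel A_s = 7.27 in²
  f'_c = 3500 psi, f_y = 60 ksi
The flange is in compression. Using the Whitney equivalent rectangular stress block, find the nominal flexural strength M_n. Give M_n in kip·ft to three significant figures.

M_n ≈ 667 kip·ft

Tension: T = A_s f_y = 7.27 × 60 = 436.2 kips.
Try a within the flange: a = T/(0.85 f'_c b_f) = 436.2/(0.85 × 3.5 × 37) = 3.963 in.
a = 3.963 > h_f = 3.4 in: the block extends into the web. Split into flange-overhang and web parts.
C_f = 0.85 f'_c (b_f − b_w) h_f = 0.85 × 3.5 × (37 − 14.9) × 3.4 = 223.5 kips.
Remaining web compression depth: a_w = (T − C_f)/(0.85 f'_c b_w) = (436.2 − 223.5)/(0.85 × 3.5 × 14.9) = 4.798 in.
M_n = C_f(d − h_f/2) + (T − C_f)(d − a_w/2) = 223.5 × (20.4 − 1.7) + 212.7 × (20.4 − 2.399) = 4179.5 + 3828.8 = 8008.3 kip·in.
M_n = 8008.3/12 = 667.36 kip·ft.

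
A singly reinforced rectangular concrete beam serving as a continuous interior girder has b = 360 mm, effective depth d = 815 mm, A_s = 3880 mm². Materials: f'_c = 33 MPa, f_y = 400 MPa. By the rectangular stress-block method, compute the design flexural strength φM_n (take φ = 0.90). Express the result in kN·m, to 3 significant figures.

T = A_s f_y = 3880 × 400 = 1552000 N = 1552 kN.
From C = T: a = T/(0.85 f'_c b) = 1552000/(0.85 × 33 × 360) = 153.69 mm.
M_n = T(d − a/2) = 1552 kN × (815 − 76.845) mm = 1145.62 kN·m.
φM_n = 0.90 × 1145.62 = 1031.06 kN·m.

φM_n ≈ 1030 kN·m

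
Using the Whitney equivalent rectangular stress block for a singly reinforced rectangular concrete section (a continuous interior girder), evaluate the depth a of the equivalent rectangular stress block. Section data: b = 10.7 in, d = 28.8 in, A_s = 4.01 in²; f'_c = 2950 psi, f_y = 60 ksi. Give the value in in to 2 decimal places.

T = A_s f_y = 4.01 × 60 = 240.6 kips.
a = T/(0.85 f'_c b) = 240.6/(0.85 × 2.95 × 10.7) = 8.97 in.

a ≈ 8.97 in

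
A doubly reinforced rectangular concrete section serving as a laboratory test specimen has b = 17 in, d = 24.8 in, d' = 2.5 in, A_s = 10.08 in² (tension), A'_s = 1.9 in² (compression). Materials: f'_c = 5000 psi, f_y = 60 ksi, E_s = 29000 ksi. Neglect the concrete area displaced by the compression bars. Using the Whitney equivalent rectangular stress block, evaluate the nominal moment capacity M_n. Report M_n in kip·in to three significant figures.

Assume both steels yield.
a = (A_s − A'_s) f_y/(0.85 f'_c b) = (10.08 − 1.9) × 60/(0.85 × 5 × 17) = 6.793 in.
c = a/β₁ = 6.793/0.8 = 8.491 in; ε'_s = 0.003(c − d')/c = 0.0021 ≥ ε_y = 0.0021, so the compression steel yields.
M_n = (A_s − A'_s) f_y (d − a/2) + A'_s f_y (d − d') = 490.8 × (24.8 − 3.3965) + 114 × (24.8 − 2.5) = 10504.8 + 2542.2 = 13047.0 kip·in.

M_n ≈ 13000 kip·in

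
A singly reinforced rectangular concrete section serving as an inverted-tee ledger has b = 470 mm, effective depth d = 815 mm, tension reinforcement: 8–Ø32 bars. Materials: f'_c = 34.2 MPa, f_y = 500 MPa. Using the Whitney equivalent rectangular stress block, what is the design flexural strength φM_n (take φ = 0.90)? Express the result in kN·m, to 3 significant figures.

A_s = 8 × 804 = 6432 mm².
T = A_s f_y = 6432 × 500 = 3216000 N = 3216 kN.
From C = T: a = T/(0.85 f'_c b) = 3216000/(0.85 × 34.2 × 470) = 235.38 mm.
M_n = T(d − a/2) = 3216 kN × (815 − 117.69) mm = 2242.55 kN·m.
φM_n = 0.90 × 2242.55 = 2018.30 kN·m.

φM_n ≈ 2020 kN·m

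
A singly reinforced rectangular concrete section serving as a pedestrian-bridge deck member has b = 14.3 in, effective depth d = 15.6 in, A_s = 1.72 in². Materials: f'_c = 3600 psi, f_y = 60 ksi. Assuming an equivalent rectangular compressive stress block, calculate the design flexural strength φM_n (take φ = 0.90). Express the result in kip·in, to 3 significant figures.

T = A_s f_y = 1.72 × 60 = 103.2 kips.
a = T/(0.85 f'_c b) = 103.2/(0.85 × 3.6 × 14.3) = 2.358 in.
M_n = T(d − a/2) = 103.2 × (15.6 − 1.179) = 1488.2 kip·in.
φM_n = 0.90 × 1488.2 = 1339.4 kip·in.

φM_n ≈ 1340 kip·in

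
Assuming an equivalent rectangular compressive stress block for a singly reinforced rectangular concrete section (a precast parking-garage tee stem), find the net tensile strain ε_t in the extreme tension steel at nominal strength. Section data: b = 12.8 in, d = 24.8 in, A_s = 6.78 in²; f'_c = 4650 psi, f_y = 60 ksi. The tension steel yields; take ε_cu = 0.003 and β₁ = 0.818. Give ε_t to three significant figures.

ε_t ≈ 0.00457

a = A_s f_y/(0.85 f'_c b) = 8.041 in.
β₁ = 0.818, so c = a/β₁ = 8.041/0.818 = 9.830 in.
From the linear strain diagram with ε_cu = 0.003: ε_t = 0.003 (d − c)/c = 0.003 × (24.8 − 9.830)/9.830 = 0.00457.
ε_t is between 0.004 and 0.005 — transition zone.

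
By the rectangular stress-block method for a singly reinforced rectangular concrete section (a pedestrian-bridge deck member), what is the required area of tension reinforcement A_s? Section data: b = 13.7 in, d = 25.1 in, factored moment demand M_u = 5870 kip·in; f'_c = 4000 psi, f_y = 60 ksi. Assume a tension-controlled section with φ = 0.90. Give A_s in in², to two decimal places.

A_s ≈ 4.96 in²

M_n = M_u/φ = 5870/0.90 = 6522.22 kip·in.
From M_n = 0.85 f'_c a b (d − a/2):
a = d − √(d² − 2M_n/(0.85 f'_c b)) = 25.1 − √(25.1² − 2 × 6522.22/(0.85 × 4 × 13.7)) = 6.393 in.
A_s = 0.85 f'_c a b / f_y = 0.85 × 4 × 6.393 × 13.7 / 60 = 4.963 in².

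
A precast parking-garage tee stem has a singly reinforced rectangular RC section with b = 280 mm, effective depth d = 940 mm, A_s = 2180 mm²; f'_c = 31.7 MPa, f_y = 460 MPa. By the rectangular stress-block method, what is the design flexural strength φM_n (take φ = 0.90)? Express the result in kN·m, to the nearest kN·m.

T = A_s f_y = 2180 × 460 = 1002800 N = 1002.8 kN.
From C = T: a = T/(0.85 f'_c b) = 1002800/(0.85 × 31.7 × 280) = 132.92 mm.
M_n = T(d − a/2) = 1002.8 kN × (940 − 66.46) mm = 875.99 kN·m.
φM_n = 0.90 × 875.99 = 788.39 kN·m.

φM_n ≈ 788 kN·m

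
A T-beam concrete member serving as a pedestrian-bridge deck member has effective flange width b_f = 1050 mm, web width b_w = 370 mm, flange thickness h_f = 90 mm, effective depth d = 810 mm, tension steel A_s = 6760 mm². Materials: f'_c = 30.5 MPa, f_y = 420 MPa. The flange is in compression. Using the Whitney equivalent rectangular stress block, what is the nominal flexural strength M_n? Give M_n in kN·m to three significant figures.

M_n ≈ 2150 kN·m

Tension: T = A_s f_y = 6760 × 420 = 2839200 N.
Try a within the flange: a = T/(0.85 f'_c b_f) = 2839200/(0.85 × 30.5 × 1050) = 104.30 mm.
a = 104.30 > h_f = 90 mm: the block extends into the web. Split into flange-overhang and web parts.
C_f = 0.85 f'_c (b_f − b_w) h_f = 0.85 × 30.5 × (1050 − 370) × 90 = 1586610 N.
Remaining web compression depth: a_w = (T − C_f)/(0.85 f'_c b_w) = (2839200 − 1586610)/(0.85 × 30.5 × 370) = 130.58 mm.
M_n = C_f(d − h_f/2) + (T − C_f)(d − a_w/2) = 1586610 × (810 − 45) + 1252590 × (810 − 65.29) = 1213.76 + 932.82 = 2146.58 × 10⁶ N·mm.
M_n = 2146.58 kN·m.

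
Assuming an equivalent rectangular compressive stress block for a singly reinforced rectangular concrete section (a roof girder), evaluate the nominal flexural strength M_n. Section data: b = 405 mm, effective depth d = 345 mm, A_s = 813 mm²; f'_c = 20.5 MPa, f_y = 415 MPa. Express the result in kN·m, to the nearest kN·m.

T = A_s f_y = 813 × 415 = 337395 N = 337.395 kN.
From C = T: a = T/(0.85 f'_c b) = 337395/(0.85 × 20.5 × 405) = 47.81 mm.
M_n = T(d − a/2) = 337.395 kN × (345 − 23.905) mm = 108.34 kN·m.

M_n ≈ 108 kN·m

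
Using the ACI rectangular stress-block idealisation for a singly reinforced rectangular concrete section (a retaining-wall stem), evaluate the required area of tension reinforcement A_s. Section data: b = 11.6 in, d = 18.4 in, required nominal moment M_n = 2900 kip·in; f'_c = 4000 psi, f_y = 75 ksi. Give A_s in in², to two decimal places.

From M_n = 0.85 f'_c a b (d − a/2):
a = d − √(d² − 2M_n/(0.85 f'_c b)) = 18.4 − √(18.4² − 2 × 2900/(0.85 × 4 × 11.6)) = 4.562 in.
A_s = 0.85 f'_c a b / f_y = 0.85 × 4 × 4.562 × 11.6 / 75 = 2.399 in².

A_s ≈ 2.40 in²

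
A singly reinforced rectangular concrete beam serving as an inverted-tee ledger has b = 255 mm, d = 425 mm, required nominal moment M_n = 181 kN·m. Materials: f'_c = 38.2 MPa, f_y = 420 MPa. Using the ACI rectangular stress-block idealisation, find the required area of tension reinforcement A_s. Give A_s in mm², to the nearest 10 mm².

With M_n = 0.85 f'_c a b (d − a/2), solve the quadratic for a:
a = d − √(d² − 2M_n/(0.85 f'_c b)) = 425 − √(425² − 2 × 181×10⁶/(0.85 × 38.2 × 255)) = 54.99 mm.
A_s = 0.85 f'_c a b / f_y = 0.85 × 38.2 × 54.99 × 255 / 420 = 1084.1 mm².

A_s ≈ 1080 mm²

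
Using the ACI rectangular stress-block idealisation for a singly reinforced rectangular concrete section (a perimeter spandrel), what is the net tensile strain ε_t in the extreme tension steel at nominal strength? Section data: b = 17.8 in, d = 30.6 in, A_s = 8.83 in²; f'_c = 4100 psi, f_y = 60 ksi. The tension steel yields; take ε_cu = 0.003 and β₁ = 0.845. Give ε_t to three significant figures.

ε_t ≈ 0.00608

a = A_s f_y/(0.85 f'_c b) = 8.541 in.
β₁ = 0.845, so c = a/β₁ = 8.541/0.845 = 10.108 in.
From the linear strain diagram with ε_cu = 0.003: ε_t = 0.003 (d − c)/c = 0.003 × (30.6 − 10.108)/10.108 = 0.00608.
Since ε_t ≥ 0.005, the section is tension-controlled.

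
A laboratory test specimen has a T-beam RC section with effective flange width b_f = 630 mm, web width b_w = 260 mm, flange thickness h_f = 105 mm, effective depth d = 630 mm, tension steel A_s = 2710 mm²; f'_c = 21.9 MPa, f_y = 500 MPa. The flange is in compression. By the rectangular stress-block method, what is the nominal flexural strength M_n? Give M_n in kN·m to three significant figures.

Tension: T = A_s f_y = 2710 × 500 = 1355000 N.
Try a within the flange: a = T/(0.85 f'_c b_f) = 1355000/(0.85 × 21.9 × 630) = 115.54 mm.
a = 115.54 > h_f = 105 mm: the block extends into the web. Split into flange-overhang and web parts.
C_f = 0.85 f'_c (b_f − b_w) h_f = 0.85 × 21.9 × (630 − 260) × 105 = 723193 N.
Remaining web compression depth: a_w = (T − C_f)/(0.85 f'_c b_w) = (1355000 − 723193)/(0.85 × 21.9 × 260) = 130.54 mm.
M_n = C_f(d − h_f/2) + (T − C_f)(d − a_w/2) = 723193 × (630 − 52.5) + 631807 × (630 − 65.27) = 417.64 + 356.80 = 774.44 × 10⁶ N·mm.
M_n = 774.44 kN·m.

M_n ≈ 774 kN·m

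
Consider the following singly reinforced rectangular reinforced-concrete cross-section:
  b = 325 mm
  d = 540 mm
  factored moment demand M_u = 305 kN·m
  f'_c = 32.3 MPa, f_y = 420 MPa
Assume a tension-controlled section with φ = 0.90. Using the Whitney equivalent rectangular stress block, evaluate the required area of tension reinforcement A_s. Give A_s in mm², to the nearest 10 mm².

A_s ≈ 1610 mm²

M_n = M_u/φ = 305/0.90 = 338.889 kN·m.
With M_n = 0.85 f'_c a b (d − a/2), solve the quadratic for a:
a = d − √(d² − 2M_n/(0.85 f'_c b)) = 540 − √(540² − 2 × 338.889×10⁶/(0.85 × 32.3 × 325)) = 75.63 mm.
A_s = 0.85 f'_c a b / f_y = 0.85 × 32.3 × 75.63 × 325 / 420 = 1606.8 mm².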